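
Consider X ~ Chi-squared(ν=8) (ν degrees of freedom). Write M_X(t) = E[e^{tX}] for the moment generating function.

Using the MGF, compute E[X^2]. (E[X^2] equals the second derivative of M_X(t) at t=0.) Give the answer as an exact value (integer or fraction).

E[X^2] = M′′(0) = 80

M_X(t) = (1 - 2*t)^(-4)
M′(t) = -8/(32*t^5 - 80*t^4 + 80*t^3 - 40*t^2 + 10*t - 1)
M′′(t) = 80/(64*t^6 - 192*t^5 + 240*t^4 - 160*t^3 + 60*t^2 - 12*t + 1)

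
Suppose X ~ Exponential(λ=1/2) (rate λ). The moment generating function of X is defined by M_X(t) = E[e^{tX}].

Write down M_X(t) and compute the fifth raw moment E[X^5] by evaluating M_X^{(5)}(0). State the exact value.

E[X^5] = M′′′′′(0) = 3840

M_X(t) = 1/(2*(1/2 - t))
M′(t) = 2/(4*t^2 - 4*t + 1)
M′′(t) = -8/(8*t^3 - 12*t^2 + 6*t - 1)
M′′′(t) = 48/(16*t^4 - 32*t^3 + 24*t^2 - 8*t + 1)
M′′′′(t) = -384/(32*t^5 - 80*t^4 + 80*t^3 - 40*t^2 + 10*t - 1)
M′′′′′(t) = 3840/(64*t^6 - 192*t^5 + 240*t^4 - 160*t^3 + 60*t^2 - 12*t + 1)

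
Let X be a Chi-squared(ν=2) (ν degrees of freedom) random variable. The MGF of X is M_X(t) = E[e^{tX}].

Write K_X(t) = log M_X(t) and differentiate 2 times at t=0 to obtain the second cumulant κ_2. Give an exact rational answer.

M_X(t) = 1/(1 - 2*t)
K_X(t) = log M_X(t) = -log(1 - 2*t)
K′(t) = -2/(2*t - 1)
K′′(t) = 4/(4*t^2 - 4*t + 1)

κ_2 = K′′(0) = 4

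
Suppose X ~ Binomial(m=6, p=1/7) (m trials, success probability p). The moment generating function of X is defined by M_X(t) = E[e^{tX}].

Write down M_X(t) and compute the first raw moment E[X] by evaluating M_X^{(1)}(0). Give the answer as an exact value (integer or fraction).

E[X] = dM/dt |_{t=0} = 6/7

M_X(t) = (e^(t)/7 + 6/7)^6
dM/dt = 6*e^(6*t)/117649 + 180*e^(5*t)/117649 + 2160*e^(4*t)/117649 + 12960*e^(3*t)/117649 + 38880*e^(2*t)/117649 + 46656*e^(t)/117649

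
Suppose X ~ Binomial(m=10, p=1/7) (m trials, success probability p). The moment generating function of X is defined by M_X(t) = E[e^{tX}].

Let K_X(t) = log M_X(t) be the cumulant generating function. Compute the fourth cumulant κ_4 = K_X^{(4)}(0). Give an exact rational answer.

κ_4 = K′′′′(0) = 780/2401

M_X(t) = (e^(t)/7 + 6/7)^10
K_X(t) = log M_X(t) = 10*log(e^(t)/7 + 6/7)
K′(t) = 10*e^(t)/(e^(t) + 6)
K′′(t) = 60*e^(t)/(e^(2*t) + 12*e^(t) + 36)
K′′′(t) = (-60*e^(2*t) + 360*e^(t))/(e^(3*t) + 18*e^(2*t) + 108*e^(t) + 216)
K′′′′(t) = (60*e^(3*t) - 1440*e^(2*t) + 2160*e^(t))/(e^(4*t) + 24*e^(3*t) + 216*e^(2*t) + 864*e^(t) + 1296)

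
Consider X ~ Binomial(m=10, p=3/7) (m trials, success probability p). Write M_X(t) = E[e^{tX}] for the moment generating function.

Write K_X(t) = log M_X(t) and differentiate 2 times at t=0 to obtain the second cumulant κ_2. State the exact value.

M_X(t) = (3*e^(t)/7 + 4/7)^10
K_X(t) = log M_X(t) = 10*log(3*e^(t)/7 + 4/7)
K′(t) = 30*e^(t)/(3*e^(t) + 4)
K′′(t) = 120*e^(t)/(9*e^(2*t) + 24*e^(t) + 16)

κ_2 = K′′(0) = 120/49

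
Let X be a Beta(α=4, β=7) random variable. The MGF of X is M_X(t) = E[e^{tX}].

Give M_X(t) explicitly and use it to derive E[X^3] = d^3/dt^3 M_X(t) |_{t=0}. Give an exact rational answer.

M_X(t) = ₁F₁(4; 11; t)
M′(t) = 4*₁F₁(5; 12; t)/11
M′′(t) = 5*₁F₁(6; 13; t)/33
M′′′(t) = 10*₁F₁(7; 14; t)/143

E[X^3] = M′′′(0) = 10/143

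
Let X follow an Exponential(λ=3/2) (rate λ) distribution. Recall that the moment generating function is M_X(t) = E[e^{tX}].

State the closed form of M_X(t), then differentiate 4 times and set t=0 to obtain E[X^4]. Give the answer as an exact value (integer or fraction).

E[X^4] = d^4M/dt^4 |_{t=0} = 128/27

M_X(t) = 3/(2*(3/2 - t))
dM/dt = 6/(4*t^2 - 12*t + 9)
d^2M/dt^2 = -24/(8*t^3 - 36*t^2 + 54*t - 27)
d^3M/dt^3 = 144/(16*t^4 - 96*t^3 + 216*t^2 - 216*t + 81)
d^4M/dt^4 = -1152/(32*t^5 - 240*t^4 + 720*t^3 - 1080*t^2 + 810*t - 243)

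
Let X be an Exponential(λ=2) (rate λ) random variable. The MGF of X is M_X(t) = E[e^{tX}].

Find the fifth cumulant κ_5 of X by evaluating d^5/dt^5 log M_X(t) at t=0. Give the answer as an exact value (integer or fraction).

M_X(t) = 2/(2 - t)
K_X(t) = log M_X(t) = -log(2 - t) + log(2)
dK/dt = -1/(t - 2)
d^2K/dt^2 = 1/(t^2 - 4*t + 4)
d^3K/dt^3 = -2/(t^3 - 6*t^2 + 12*t - 8)
d^4K/dt^4 = 6/(t^4 - 8*t^3 + 24*t^2 - 32*t + 16)
d^5K/dt^5 = -24/(t^5 - 10*t^4 + 40*t^3 - 80*t^2 + 80*t - 32)

κ_5 = d^5K/dt^5 |_{t=0} = 3/4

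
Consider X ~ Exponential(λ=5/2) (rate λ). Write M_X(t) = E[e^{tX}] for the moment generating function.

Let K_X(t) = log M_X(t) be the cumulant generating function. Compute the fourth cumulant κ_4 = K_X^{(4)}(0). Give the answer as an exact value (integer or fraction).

M_X(t) = 5/(2*(5/2 - t))
K_X(t) = log M_X(t) = -log(5/2 - t) - log(2) + log(5)
D^4[K](t) = 96/(16*t^4 - 160*t^3 + 600*t^2 - 1000*t + 625)

κ_4 = D^4[K](0) = 96/625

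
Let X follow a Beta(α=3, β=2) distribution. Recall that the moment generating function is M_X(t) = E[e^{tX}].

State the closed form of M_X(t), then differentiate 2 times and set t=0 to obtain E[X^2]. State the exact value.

M_X(t) = ₁F₁(3; 5; t)
dM/dt = 3*₁F₁(4; 6; t)/5
d^2M/dt^2 = 2*₁F₁(5; 7; t)/5

E[X^2] = d^2M/dt^2 |_{t=0} = 2/5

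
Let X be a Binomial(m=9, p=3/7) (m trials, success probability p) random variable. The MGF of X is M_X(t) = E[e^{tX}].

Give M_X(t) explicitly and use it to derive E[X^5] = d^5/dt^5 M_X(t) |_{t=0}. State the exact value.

M_X(t) = (3*e^(t)/7 + 4/7)^9

E[X^5] = M′′′′′(0) = 5841261/2401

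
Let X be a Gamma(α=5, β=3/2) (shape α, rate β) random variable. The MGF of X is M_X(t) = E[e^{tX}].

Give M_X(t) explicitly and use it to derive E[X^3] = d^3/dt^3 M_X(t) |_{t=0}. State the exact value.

E[X^3] = M^(3)(0) = 560/9

M_X(t) = 243/(32*(3/2 - t)^5)
M^(3)(t) = 408240/(256*t^8 - 3072*t^7 + 16128*t^6 - 48384*t^5 + 90720*t^4 - 108864*t^3 + 81648*t^2 - 34992*t + 6561)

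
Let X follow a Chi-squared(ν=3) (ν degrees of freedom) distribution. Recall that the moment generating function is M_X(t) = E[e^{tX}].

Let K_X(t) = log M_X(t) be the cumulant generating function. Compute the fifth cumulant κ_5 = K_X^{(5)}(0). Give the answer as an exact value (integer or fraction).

κ_5 = d^5K/dt^5 |_{t=0} = 1152

M_X(t) = (1 - 2*t)^(-3/2)
K_X(t) = log M_X(t) = -3*log(1 - 2*t)/2
dK/dt = -3/(2*t - 1)
d^2K/dt^2 = 6/(4*t^2 - 4*t + 1)
d^3K/dt^3 = -24/(8*t^3 - 12*t^2 + 6*t - 1)
d^4K/dt^4 = 144/(16*t^4 - 32*t^3 + 24*t^2 - 8*t + 1)
d^5K/dt^5 = -1152/(32*t^5 - 80*t^4 + 80*t^3 - 40*t^2 + 10*t - 1)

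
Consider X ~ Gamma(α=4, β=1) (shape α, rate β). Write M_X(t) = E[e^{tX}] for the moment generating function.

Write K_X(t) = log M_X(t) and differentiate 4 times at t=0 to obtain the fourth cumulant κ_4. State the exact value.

κ_4 = K′′′′(0) = 24

M_X(t) = (1 - t)^(-4)
K_X(t) = log M_X(t) = -4*log(1 - t)
K′(t) = -4/(t - 1)
K′′(t) = 4/(t^2 - 2*t + 1)
K′′′(t) = -8/(t^3 - 3*t^2 + 3*t - 1)
K′′′′(t) = 24/(t^4 - 4*t^3 + 6*t^2 - 4*t + 1)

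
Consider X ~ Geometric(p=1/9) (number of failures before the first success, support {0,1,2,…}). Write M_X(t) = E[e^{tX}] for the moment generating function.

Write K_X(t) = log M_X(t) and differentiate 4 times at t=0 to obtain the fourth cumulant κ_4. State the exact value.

M_X(t) = 1/(9*(1 - 8*e^(t)/9))
K_X(t) = log M_X(t) = -log(1 - 8*e^(t)/9) - 2*log(3)
dK/dt = -8*e^(t)/(8*e^(t) - 9)
d^2K/dt^2 = 72*e^(t)/(64*e^(2*t) - 144*e^(t) + 81)
d^3K/dt^3 = (-576*e^(2*t) - 648*e^(t))/(512*e^(3*t) - 1728*e^(2*t) + 1944*e^(t) - 729)
d^4K/dt^4 = (4608*e^(3*t) + 20736*e^(2*t) + 5832*e^(t))/(4096*e^(4*t) - 18432*e^(3*t) + 31104*e^(2*t) - 23328*e^(t) + 6561)

κ_4 = d^4K/dt^4 |_{t=0} = 31176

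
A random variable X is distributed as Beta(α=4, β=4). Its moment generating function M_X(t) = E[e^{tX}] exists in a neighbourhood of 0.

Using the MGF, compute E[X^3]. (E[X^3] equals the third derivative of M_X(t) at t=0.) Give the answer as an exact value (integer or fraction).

E[X^3] = M′′′(0) = 1/6

M_X(t) = ₁F₁(4; 8; t)
M′(t) = ₁F₁(5; 9; t)/2
M′′(t) = 5*₁F₁(6; 10; t)/18
M′′′(t) = ₁F₁(7; 11; t)/6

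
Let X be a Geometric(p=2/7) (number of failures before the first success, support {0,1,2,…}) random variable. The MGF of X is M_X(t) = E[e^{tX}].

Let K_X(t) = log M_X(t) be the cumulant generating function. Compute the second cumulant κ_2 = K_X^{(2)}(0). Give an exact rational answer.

M_X(t) = 2/(7*(1 - 5*e^(t)/7))
K_X(t) = log M_X(t) = -log(1 - 5*e^(t)/7) - log(7) + log(2)
K^(2)(t) = 35*e^(t)/(25*e^(2*t) - 70*e^(t) + 49)

κ_2 = K^(2)(0) = 35/4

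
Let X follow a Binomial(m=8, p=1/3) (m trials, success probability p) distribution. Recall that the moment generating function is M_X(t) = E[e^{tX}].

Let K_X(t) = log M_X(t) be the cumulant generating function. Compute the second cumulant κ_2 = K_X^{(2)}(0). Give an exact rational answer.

M_X(t) = (e^(t)/3 + 2/3)^8
K_X(t) = log M_X(t) = 8*log(e^(t)/3 + 2/3)
K′(t) = 8*e^(t)/(e^(t) + 2)
K′′(t) = 16*e^(t)/(e^(2*t) + 4*e^(t) + 4)

κ_2 = K′′(0) = 16/9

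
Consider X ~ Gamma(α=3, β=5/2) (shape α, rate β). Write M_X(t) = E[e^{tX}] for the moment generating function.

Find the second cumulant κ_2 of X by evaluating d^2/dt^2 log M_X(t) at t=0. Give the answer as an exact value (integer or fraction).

M_X(t) = 125/(8*(5/2 - t)^3)
K_X(t) = log M_X(t) = -3*log(5/2 - t) - 3*log(2) + 3*log(5)
K^(2)(t) = 12/(4*t^2 - 20*t + 25)

κ_2 = K^(2)(0) = 12/25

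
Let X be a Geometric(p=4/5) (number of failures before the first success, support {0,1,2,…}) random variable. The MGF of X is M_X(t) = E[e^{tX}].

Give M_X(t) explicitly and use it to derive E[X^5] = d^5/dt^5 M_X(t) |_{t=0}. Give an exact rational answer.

E[X^5] = M′′′′′(0) = 707/128

M_X(t) = 4/(5*(1 - e^(t)/5))
M′(t) = 4*e^(t)/(e^(2*t) - 10*e^(t) + 25)
M′′(t) = (-4*e^(2*t) - 20*e^(t))/(e^(3*t) - 15*e^(2*t) + 75*e^(t) - 125)
M′′′(t) = (4*e^(3*t) + 80*e^(2*t) + 100*e^(t))/(e^(4*t) - 20*e^(3*t) + 150*e^(2*t) - 500*e^(t) + 625)
M′′′′(t) = (-4*e^(4*t) - 220*e^(3*t) - 1100*e^(2*t) - 500*e^(t))/(e^(5*t) - 25*e^(4*t) + 250*e^(3*t) - 1250*e^(2*t) + 3125*e^(t) - 3125)
M′′′′′(t) = (4*e^(5*t) + 520*e^(4*t) + 6600*e^(3*t) + 13000*e^(2*t) + 2500*e^(t))/(e^(6*t) - 30*e^(5*t) + 375*e^(4*t) - 2500*e^(3*t) + 9375*e^(2*t) - 18750*e^(t) + 15625)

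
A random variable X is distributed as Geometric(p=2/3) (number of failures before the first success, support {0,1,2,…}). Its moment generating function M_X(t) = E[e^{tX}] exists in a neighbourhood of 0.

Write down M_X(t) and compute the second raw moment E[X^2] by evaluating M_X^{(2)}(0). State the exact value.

M_X(t) = 2/(3*(1 - e^(t)/3))
D^2[M](t) = (-2*e^(2*t) - 6*e^(t))/(e^(3*t) - 9*e^(2*t) + 27*e^(t) - 27)

E[X^2] = D^2[M](0) = 1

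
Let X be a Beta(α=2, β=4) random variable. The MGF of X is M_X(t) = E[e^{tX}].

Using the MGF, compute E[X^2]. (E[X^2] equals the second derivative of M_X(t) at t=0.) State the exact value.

M_X(t) = ₁F₁(2; 6; t)
M^(2)(t) = ₁F₁(4; 8; t)/7

E[X^2] = M^(2)(0) = 1/7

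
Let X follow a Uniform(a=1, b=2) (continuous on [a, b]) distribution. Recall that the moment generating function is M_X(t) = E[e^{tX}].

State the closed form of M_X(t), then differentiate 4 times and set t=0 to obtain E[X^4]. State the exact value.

E[X^4] = M′′′′(0) = 31/5

M_X(t) = (e^(2*t) - e^(t))/t
M′(t) = (2*t*e^(2*t) - t*e^(t) - e^(2*t) + e^(t))/t^2
M′′(t) = (4*t^2*e^(2*t) - t^2*e^(t) - 4*t*e^(2*t) + 2*t*e^(t) + 2*e^(2*t) - 2*e^(t))/t^3
M′′′(t) = (8*t^3*e^(2*t) - t^3*e^(t) - 12*t^2*e^(2*t) + 3*t^2*e^(t) + 12*t*e^(2*t) - 6*t*e^(t) - 6*e^(2*t) + 6*e^(t))/t^4
M′′′′(t) = (16*t^4*e^(2*t) - t^4*e^(t) - 32*t^3*e^(2*t) + 4*t^3*e^(t) + 48*t^2*e^(2*t) - 12*t^2*e^(t) - 48*t*e^(2*t) + 24*t*e^(t) + 24*e^(2*t) - 24*e^(t))/t^5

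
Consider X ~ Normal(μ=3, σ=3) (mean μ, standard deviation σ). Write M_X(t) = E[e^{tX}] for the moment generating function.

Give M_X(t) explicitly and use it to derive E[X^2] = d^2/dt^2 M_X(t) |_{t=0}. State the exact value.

E[X^2] = d^2M/dt^2 |_{t=0} = 18

M_X(t) = e^(9*t^2/2 + 3*t)
dM/dt = 9*t*e^(3*t)*e^(9*t^2/2) + 3*e^(3*t)*e^(9*t^2/2)
d^2M/dt^2 = 81*t^2*e^(3*t)*e^(9*t^2/2) + 54*t*e^(3*t)*e^(9*t^2/2) + 18*e^(3*t)*e^(9*t^2/2)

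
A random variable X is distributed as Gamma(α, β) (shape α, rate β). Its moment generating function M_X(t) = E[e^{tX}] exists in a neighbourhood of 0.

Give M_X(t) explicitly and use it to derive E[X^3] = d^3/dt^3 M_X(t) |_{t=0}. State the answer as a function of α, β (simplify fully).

M_X(t) = (β/(β - t))^α
M′(t) = -α*β^α*(1/(β - t))^α/(-β + t)
M′′(t) = (α^2*β^α*(1/(β - t))^α + α*β^α*(1/(β - t))^α)/(β^2 - 2*β*t + t^2)
M′′′(t) = (-α^3*β^α*(1/(β - t))^α - 3*α^2*β^α*(1/(β - t))^α - 2*α*β^α*(1/(β - t))^α)/(-β^3 + 3*β^2*t - 3*β*t^2 + t^3)

E[X^3] = M′′′(0) = α*(α^2 + 3*α + 2)/β^3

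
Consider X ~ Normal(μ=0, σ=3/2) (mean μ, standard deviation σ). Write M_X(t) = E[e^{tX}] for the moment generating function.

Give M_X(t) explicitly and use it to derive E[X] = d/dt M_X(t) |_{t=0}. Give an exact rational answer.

E[X] = dM/dt |_{t=0} = 0

M_X(t) = e^(9*t^2/8)
dM/dt = 9*t*e^(9*t^2/8)/4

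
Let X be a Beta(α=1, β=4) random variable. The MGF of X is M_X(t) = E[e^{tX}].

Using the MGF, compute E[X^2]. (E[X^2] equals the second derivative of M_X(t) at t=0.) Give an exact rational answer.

E[X^2] = M′′(0) = 1/15

M_X(t) = ₁F₁(1; 5; t)
M′(t) = ₁F₁(2; 6; t)/5
M′′(t) = ₁F₁(3; 7; t)/15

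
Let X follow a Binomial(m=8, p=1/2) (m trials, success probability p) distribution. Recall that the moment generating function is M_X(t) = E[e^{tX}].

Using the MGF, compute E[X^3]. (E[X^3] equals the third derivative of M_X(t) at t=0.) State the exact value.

E[X^3] = M^(3)(0) = 88

M_X(t) = (e^(t)/2 + 1/2)^8
M^(3)(t) = 2*e^(8*t) + 343*e^(7*t)/32 + 189*e^(6*t)/8 + 875*e^(5*t)/32 + 35*e^(4*t)/2 + 189*e^(3*t)/32 + 7*e^(2*t)/8 + e^(t)/32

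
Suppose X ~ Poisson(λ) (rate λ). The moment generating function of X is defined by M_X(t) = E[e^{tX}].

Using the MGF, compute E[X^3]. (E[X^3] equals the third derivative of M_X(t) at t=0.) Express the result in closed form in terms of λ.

M_X(t) = e^(λ*(e^(t) - 1))
D^3[M](t) = (λ^3*e^(3*t)*e^(λ*e^(t)) + 3*λ^2*e^(2*t)*e^(λ*e^(t)) + λ*e^(t)*e^(λ*e^(t)))*e^(-λ)

E[X^3] = D^3[M](0) = λ*(λ^2 + 3*λ + 1)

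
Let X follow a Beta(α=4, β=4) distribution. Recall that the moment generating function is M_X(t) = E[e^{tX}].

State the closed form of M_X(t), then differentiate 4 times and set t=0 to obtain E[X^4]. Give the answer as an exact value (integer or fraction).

E[X^4] = M′′′′(0) = 7/66

M_X(t) = ₁F₁(4; 8; t)
M′(t) = ₁F₁(5; 9; t)/2
M′′(t) = 5*₁F₁(6; 10; t)/18
M′′′(t) = ₁F₁(7; 11; t)/6
M′′′′(t) = 7*₁F₁(8; 12; t)/66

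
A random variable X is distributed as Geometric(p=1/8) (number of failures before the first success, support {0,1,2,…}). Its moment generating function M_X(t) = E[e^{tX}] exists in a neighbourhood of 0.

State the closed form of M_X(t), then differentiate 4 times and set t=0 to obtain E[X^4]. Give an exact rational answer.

E[X^4] = M^(4)(0) = 70665

M_X(t) = 1/(8*(1 - 7*e^(t)/8))
M^(4)(t) = (-2401*e^(4*t) - 30184*e^(3*t) - 34496*e^(2*t) - 3584*e^(t))/(16807*e^(5*t) - 96040*e^(4*t) + 219520*e^(3*t) - 250880*e^(2*t) + 143360*e^(t) - 32768)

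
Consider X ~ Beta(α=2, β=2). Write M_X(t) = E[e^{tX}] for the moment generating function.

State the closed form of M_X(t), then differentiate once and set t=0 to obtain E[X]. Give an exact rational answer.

M_X(t) = ₁F₁(2; 4; t)
M′(t) = ₁F₁(3; 5; t)/2

E[X] = M′(0) = 1/2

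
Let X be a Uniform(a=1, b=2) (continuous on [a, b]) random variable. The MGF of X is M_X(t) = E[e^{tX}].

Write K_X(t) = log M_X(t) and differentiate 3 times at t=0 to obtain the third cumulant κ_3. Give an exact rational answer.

M_X(t) = (e^(2*t) - e^(t))/t
K_X(t) = log M_X(t) = -log(t) + log(e^(2*t) - e^(t))
K^(3)(t) = (t^3*e^(2*t) + t^3*e^(t) - 2*e^(3*t) + 6*e^(2*t) - 6*e^(t) + 2)/(t^3*e^(3*t) - 3*t^3*e^(2*t) + 3*t^3*e^(t) - t^3)

κ_3 = K^(3)(0) = 0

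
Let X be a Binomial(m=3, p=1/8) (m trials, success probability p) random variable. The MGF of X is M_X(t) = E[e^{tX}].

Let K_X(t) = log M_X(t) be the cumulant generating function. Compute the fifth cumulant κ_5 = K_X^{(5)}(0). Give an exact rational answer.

M_X(t) = (e^(t)/8 + 7/8)^3
K_X(t) = log M_X(t) = 3*log(e^(t)/8 + 7/8)
K′(t) = 3*e^(t)/(e^(t) + 7)
K′′(t) = 21*e^(t)/(e^(2*t) + 14*e^(t) + 49)
K′′′(t) = (-21*e^(2*t) + 147*e^(t))/(e^(3*t) + 21*e^(2*t) + 147*e^(t) + 343)
K′′′′(t) = (21*e^(3*t) - 588*e^(2*t) + 1029*e^(t))/(e^(4*t) + 28*e^(3*t) + 294*e^(2*t) + 1372*e^(t) + 2401)
K′′′′′(t) = (-21*e^(4*t) + 1617*e^(3*t) - 11319*e^(2*t) + 7203*e^(t))/(e^(5*t) + 35*e^(4*t) + 490*e^(3*t) + 3430*e^(2*t) + 12005*e^(t) + 16807)

κ_5 = K′′′′′(0) = -315/4096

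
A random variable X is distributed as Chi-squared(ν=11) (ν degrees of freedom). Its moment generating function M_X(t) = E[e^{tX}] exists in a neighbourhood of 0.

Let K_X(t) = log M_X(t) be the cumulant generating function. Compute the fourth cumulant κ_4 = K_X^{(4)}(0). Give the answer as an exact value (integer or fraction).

M_X(t) = (1 - 2*t)^(-11/2)
K_X(t) = log M_X(t) = -11*log(1 - 2*t)/2
K^(4)(t) = 528/(16*t^4 - 32*t^3 + 24*t^2 - 8*t + 1)

κ_4 = K^(4)(0) = 528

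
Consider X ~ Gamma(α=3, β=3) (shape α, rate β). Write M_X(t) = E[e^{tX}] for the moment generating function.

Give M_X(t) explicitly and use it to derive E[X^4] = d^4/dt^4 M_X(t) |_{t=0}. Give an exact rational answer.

E[X^4] = M′′′′(0) = 40/9

M_X(t) = 27/(3 - t)^3
M′(t) = 81/(t^4 - 12*t^3 + 54*t^2 - 108*t + 81)
M′′(t) = -324/(t^5 - 15*t^4 + 90*t^3 - 270*t^2 + 405*t - 243)
M′′′(t) = 1620/(t^6 - 18*t^5 + 135*t^4 - 540*t^3 + 1215*t^2 - 1458*t + 729)
M′′′′(t) = -9720/(t^7 - 21*t^6 + 189*t^5 - 945*t^4 + 2835*t^3 - 5103*t^2 + 5103*t - 2187)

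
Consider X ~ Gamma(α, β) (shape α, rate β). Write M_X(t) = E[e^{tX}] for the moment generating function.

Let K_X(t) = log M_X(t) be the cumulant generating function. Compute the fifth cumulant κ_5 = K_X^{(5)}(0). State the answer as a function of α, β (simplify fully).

M_X(t) = (β/(β - t))^α
K_X(t) = log M_X(t) = α*(log(β) - log(β - t))
K′(t) = -α/(-β + t)
K′′(t) = α/(β^2 - 2*β*t + t^2)
K′′′(t) = -2*α/(-β^3 + 3*β^2*t - 3*β*t^2 + t^3)
K′′′′(t) = 6*α/(β^4 - 4*β^3*t + 6*β^2*t^2 - 4*β*t^3 + t^4)
K′′′′′(t) = -24*α/(-β^5 + 5*β^4*t - 10*β^3*t^2 + 10*β^2*t^3 - 5*β*t^4 + t^5)

κ_5 = K′′′′′(0) = 24*α/β^5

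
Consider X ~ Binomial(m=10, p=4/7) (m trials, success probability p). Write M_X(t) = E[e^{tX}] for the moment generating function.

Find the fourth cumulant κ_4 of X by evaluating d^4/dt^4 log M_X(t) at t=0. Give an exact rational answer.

κ_4 = D^4[K](0) = -2760/2401

M_X(t) = (4*e^(t)/7 + 3/7)^10
K_X(t) = log M_X(t) = 10*log(4*e^(t)/7 + 3/7)
D^4[K](t) = (1920*e^(3*t) - 5760*e^(2*t) + 1080*e^(t))/(256*e^(4*t) + 768*e^(3*t) + 864*e^(2*t) + 432*e^(t) + 81)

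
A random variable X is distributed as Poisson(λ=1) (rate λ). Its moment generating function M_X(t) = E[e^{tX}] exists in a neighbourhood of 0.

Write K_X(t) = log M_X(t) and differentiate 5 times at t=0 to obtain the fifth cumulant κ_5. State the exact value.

κ_5 = K′′′′′(0) = 1

M_X(t) = e^(e^(t) - 1)
K_X(t) = log M_X(t) = e^(t) - 1
K′(t) = e^(t)
K′′(t) = e^(t)
K′′′(t) = e^(t)
K′′′′(t) = e^(t)
K′′′′′(t) = e^(t)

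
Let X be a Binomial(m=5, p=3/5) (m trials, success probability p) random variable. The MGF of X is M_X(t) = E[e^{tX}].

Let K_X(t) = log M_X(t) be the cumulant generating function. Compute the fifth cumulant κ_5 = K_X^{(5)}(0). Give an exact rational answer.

κ_5 = D^5[K](0) = 282/625

M_X(t) = (3*e^(t)/5 + 2/5)^5
K_X(t) = log M_X(t) = 5*log(3*e^(t)/5 + 2/5)
D^5[K](t) = (-810*e^(4*t) + 5940*e^(3*t) - 3960*e^(2*t) + 240*e^(t))/(243*e^(5*t) + 810*e^(4*t) + 1080*e^(3*t) + 720*e^(2*t) + 240*e^(t) + 32)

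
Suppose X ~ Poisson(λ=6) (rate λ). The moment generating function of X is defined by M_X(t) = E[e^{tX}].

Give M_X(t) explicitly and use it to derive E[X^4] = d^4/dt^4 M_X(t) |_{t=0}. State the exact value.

E[X^4] = M′′′′(0) = 2850

M_X(t) = e^(6*e^(t) - 6)
M′(t) = 6*e^(-6)*e^(t)*e^(6*e^(t))
M′′(t) = (36*e^(2*t)*e^(6*e^(t)) + 6*e^(t)*e^(6*e^(t)))*e^(-6)
M′′′(t) = (216*e^(3*t)*e^(6*e^(t)) + 108*e^(2*t)*e^(6*e^(t)) + 6*e^(t)*e^(6*e^(t)))*e^(-6)
M′′′′(t) = (1296*e^(4*t)*e^(6*e^(t)) + 1296*e^(3*t)*e^(6*e^(t)) + 252*e^(2*t)*e^(6*e^(t)) + 6*e^(t)*e^(6*e^(t)))*e^(-6)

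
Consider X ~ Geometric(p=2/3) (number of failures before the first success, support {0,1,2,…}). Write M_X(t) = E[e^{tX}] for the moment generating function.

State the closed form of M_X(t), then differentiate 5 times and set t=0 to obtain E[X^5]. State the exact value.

E[X^5] = D^5[M](0) = 91/2

M_X(t) = 2/(3*(1 - e^(t)/3))
D^5[M](t) = (2*e^(5*t) + 156*e^(4*t) + 1188*e^(3*t) + 1404*e^(2*t) + 162*e^(t))/(e^(6*t) - 18*e^(5*t) + 135*e^(4*t) - 540*e^(3*t) + 1215*e^(2*t) - 1458*e^(t) + 729)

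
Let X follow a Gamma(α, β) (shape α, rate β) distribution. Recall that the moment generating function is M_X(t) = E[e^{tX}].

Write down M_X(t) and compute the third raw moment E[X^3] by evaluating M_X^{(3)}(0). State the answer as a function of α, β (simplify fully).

M_X(t) = (β/(β - t))^α
D^3[M](t) = (-α^3*β^α*(1/(β - t))^α - 3*α^2*β^α*(1/(β - t))^α - 2*α*β^α*(1/(β - t))^α)/(-β^3 + 3*β^2*t - 3*β*t^2 + t^3)

E[X^3] = D^3[M](0) = α*(α^2 + 3*α + 2)/β^3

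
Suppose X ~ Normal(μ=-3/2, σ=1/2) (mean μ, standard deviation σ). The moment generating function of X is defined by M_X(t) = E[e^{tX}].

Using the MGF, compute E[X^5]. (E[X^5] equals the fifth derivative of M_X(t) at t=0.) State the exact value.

M_X(t) = e^(t^2/8 - 3*t/2)
M′(t) = t*e^(-3*t/2)*e^(t^2/8)/4 - 3*e^(-3*t/2)*e^(t^2/8)/2
M′′(t) = (t^2*e^(t^2/8) - 12*t*e^(t^2/8) + 40*e^(t^2/8))*e^(-3*t/2)/16
M′′′(t) = (t^3*e^(t^2/8) - 18*t^2*e^(t^2/8) + 120*t*e^(t^2/8) - 288*e^(t^2/8))*e^(-3*t/2)/64
M′′′′(t) = (t^4*e^(t^2/8) - 24*t^3*e^(t^2/8) + 240*t^2*e^(t^2/8) - 1152*t*e^(t^2/8) + 2208*e^(t^2/8))*e^(-3*t/2)/256
M′′′′′(t) = (t^5*e^(t^2/8) - 30*t^4*e^(t^2/8) + 400*t^3*e^(t^2/8) - 2880*t^2*e^(t^2/8) + 11040*t*e^(t^2/8) - 17856*e^(t^2/8))*e^(-3*t/2)/1024

E[X^5] = M′′′′′(0) = -279/16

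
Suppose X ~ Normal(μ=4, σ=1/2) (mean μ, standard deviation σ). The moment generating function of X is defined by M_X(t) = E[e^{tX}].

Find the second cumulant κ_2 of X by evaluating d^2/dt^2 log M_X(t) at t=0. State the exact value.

κ_2 = D^2[K](0) = 1/4

M_X(t) = e^(t^2/8 + 4*t)
K_X(t) = log M_X(t) = t^2/8 + 4*t
D^2[K](t) = 1/4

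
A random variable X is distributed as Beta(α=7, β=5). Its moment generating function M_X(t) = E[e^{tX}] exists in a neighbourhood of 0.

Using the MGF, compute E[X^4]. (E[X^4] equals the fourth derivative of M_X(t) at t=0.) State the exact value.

M_X(t) = ₁F₁(7; 12; t)
M^(4)(t) = 2*₁F₁(11; 16; t)/13

E[X^4] = M^(4)(0) = 2/13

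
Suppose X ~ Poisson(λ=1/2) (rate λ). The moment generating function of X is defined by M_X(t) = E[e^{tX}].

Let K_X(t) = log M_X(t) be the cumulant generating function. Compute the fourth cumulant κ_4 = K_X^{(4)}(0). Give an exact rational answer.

M_X(t) = e^(e^(t)/2 - 1/2)
K_X(t) = log M_X(t) = e^(t)/2 - 1/2
dK/dt = e^(t)/2
d^2K/dt^2 = e^(t)/2
d^3K/dt^3 = e^(t)/2
d^4K/dt^4 = e^(t)/2

κ_4 = d^4K/dt^4 |_{t=0} = 1/2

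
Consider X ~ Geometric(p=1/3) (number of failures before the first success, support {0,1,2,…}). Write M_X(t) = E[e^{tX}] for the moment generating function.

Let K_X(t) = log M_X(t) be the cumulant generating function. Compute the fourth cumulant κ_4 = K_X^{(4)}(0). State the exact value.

M_X(t) = 1/(3*(1 - 2*e^(t)/3))
K_X(t) = log M_X(t) = -log(1 - 2*e^(t)/3) - log(3)
K′(t) = -2*e^(t)/(2*e^(t) - 3)
K′′(t) = 6*e^(t)/(4*e^(2*t) - 12*e^(t) + 9)
K′′′(t) = (-12*e^(2*t) - 18*e^(t))/(8*e^(3*t) - 36*e^(2*t) + 54*e^(t) - 27)
K′′′′(t) = (24*e^(3*t) + 144*e^(2*t) + 54*e^(t))/(16*e^(4*t) - 96*e^(3*t) + 216*e^(2*t) - 216*e^(t) + 81)

κ_4 = K′′′′(0) = 222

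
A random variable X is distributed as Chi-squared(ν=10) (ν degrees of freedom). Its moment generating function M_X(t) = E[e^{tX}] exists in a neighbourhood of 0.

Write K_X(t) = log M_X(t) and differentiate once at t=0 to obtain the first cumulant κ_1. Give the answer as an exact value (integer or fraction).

κ_1 = dK/dt |_{t=0} = 10

M_X(t) = (1 - 2*t)^(-5)
K_X(t) = log M_X(t) = -5*log(1 - 2*t)
dK/dt = -10/(2*t - 1)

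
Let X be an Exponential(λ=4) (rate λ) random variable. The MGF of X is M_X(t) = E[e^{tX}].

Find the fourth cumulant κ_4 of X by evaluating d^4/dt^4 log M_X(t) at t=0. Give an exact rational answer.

κ_4 = D^4[K](0) = 3/128

M_X(t) = 4/(4 - t)
K_X(t) = log M_X(t) = -log(4 - t) + 2*log(2)
D^4[K](t) = 6/(t^4 - 16*t^3 + 96*t^2 - 256*t + 256)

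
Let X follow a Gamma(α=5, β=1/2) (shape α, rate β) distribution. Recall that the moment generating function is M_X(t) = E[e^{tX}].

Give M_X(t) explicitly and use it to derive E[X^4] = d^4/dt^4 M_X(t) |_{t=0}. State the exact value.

M_X(t) = 1/(32*(1/2 - t)^5)
D^4[M](t) = -26880/(512*t^9 - 2304*t^8 + 4608*t^7 - 5376*t^6 + 4032*t^5 - 2016*t^4 + 672*t^3 - 144*t^2 + 18*t - 1)

E[X^4] = D^4[M](0) = 26880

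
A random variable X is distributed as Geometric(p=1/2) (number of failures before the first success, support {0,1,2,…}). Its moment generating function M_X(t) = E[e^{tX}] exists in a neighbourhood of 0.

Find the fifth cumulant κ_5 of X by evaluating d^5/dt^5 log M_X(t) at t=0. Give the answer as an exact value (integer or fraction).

κ_5 = d^5K/dt^5 |_{t=0} = 150

M_X(t) = 1/(2*(1 - e^(t)/2))
K_X(t) = log M_X(t) = -log(1 - e^(t)/2) - log(2)
dK/dt = -e^(t)/(e^(t) - 2)
d^2K/dt^2 = 2*e^(t)/(e^(2*t) - 4*e^(t) + 4)
d^3K/dt^3 = (-2*e^(2*t) - 4*e^(t))/(e^(3*t) - 6*e^(2*t) + 12*e^(t) - 8)
d^4K/dt^4 = (2*e^(3*t) + 16*e^(2*t) + 8*e^(t))/(e^(4*t) - 8*e^(3*t) + 24*e^(2*t) - 32*e^(t) + 16)
d^5K/dt^5 = (-2*e^(4*t) - 44*e^(3*t) - 88*e^(2*t) - 16*e^(t))/(e^(5*t) - 10*e^(4*t) + 40*e^(3*t) - 80*e^(2*t) + 80*e^(t) - 32)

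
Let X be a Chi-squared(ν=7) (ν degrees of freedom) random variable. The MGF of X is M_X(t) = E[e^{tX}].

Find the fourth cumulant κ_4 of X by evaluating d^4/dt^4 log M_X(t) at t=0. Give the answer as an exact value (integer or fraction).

M_X(t) = (1 - 2*t)^(-7/2)
K_X(t) = log M_X(t) = -7*log(1 - 2*t)/2
K^(4)(t) = 336/(16*t^4 - 32*t^3 + 24*t^2 - 8*t + 1)

κ_4 = K^(4)(0) = 336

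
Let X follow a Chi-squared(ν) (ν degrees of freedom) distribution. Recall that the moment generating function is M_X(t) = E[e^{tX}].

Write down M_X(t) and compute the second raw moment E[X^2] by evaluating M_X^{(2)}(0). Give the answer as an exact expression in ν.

M_X(t) = (1 - 2*t)^(-ν/2)
dM/dt = -ν/(2*t*(1 - 2*t)^(ν/2) - (1 - 2*t)^(ν/2))
d^2M/dt^2 = (ν^2 + 2*ν)/(4*t^2*(1 - 2*t)^(ν/2) - 4*t*(1 - 2*t)^(ν/2) + (1 - 2*t)^(ν/2))

E[X^2] = d^2M/dt^2 |_{t=0} = ν*(ν + 2)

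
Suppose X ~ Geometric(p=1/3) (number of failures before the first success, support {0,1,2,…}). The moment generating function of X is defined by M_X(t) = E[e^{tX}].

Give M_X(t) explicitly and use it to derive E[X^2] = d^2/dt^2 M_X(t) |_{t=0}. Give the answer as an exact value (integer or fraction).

M_X(t) = 1/(3*(1 - 2*e^(t)/3))
M^(2)(t) = (-4*e^(2*t) - 6*e^(t))/(8*e^(3*t) - 36*e^(2*t) + 54*e^(t) - 27)

E[X^2] = M^(2)(0) = 10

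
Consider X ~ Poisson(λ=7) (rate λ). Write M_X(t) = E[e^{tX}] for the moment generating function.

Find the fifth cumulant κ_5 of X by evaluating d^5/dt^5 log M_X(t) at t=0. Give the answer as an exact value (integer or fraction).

M_X(t) = e^(7*e^(t) - 7)
K_X(t) = log M_X(t) = 7*e^(t) - 7
K^(5)(t) = 7*e^(t)

κ_5 = K^(5)(0) = 7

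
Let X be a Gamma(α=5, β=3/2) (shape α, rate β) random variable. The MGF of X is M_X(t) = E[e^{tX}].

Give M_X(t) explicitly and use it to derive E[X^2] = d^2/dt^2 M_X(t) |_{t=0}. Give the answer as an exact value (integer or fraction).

M_X(t) = 243/(32*(3/2 - t)^5)
D^2[M](t) = -29160/(128*t^7 - 1344*t^6 + 6048*t^5 - 15120*t^4 + 22680*t^3 - 20412*t^2 + 10206*t - 2187)

E[X^2] = D^2[M](0) = 40/3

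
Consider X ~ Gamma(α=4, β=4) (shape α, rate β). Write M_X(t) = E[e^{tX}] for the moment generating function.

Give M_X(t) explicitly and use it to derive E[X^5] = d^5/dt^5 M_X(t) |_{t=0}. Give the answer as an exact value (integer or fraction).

M_X(t) = 256/(4 - t)^4
D^5[M](t) = -1720320/(t^9 - 36*t^8 + 576*t^7 - 5376*t^6 + 32256*t^5 - 129024*t^4 + 344064*t^3 - 589824*t^2 + 589824*t - 262144)

E[X^5] = D^5[M](0) = 105/16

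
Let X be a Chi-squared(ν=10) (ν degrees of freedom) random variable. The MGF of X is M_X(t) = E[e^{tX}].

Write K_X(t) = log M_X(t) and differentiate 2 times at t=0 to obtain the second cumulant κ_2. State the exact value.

M_X(t) = (1 - 2*t)^(-5)
K_X(t) = log M_X(t) = -5*log(1 - 2*t)
dK/dt = -10/(2*t - 1)
d^2K/dt^2 = 20/(4*t^2 - 4*t + 1)

κ_2 = d^2K/dt^2 |_{t=0} = 20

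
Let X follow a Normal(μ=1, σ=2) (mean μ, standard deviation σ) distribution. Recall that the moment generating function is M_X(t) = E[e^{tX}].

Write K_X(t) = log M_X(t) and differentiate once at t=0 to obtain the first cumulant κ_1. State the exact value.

M_X(t) = e^(2*t^2 + t)
K_X(t) = log M_X(t) = 2*t^2 + t
K^(1)(t) = 4*t + 1

κ_1 = K^(1)(0) = 1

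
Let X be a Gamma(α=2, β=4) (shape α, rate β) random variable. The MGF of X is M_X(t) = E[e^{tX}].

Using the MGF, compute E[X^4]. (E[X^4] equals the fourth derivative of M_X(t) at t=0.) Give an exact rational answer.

E[X^4] = d^4M/dt^4 |_{t=0} = 15/32

M_X(t) = 16/(4 - t)^2
dM/dt = -32/(t^3 - 12*t^2 + 48*t - 64)
d^2M/dt^2 = 96/(t^4 - 16*t^3 + 96*t^2 - 256*t + 256)
d^3M/dt^3 = -384/(t^5 - 20*t^4 + 160*t^3 - 640*t^2 + 1280*t - 1024)
d^4M/dt^4 = 1920/(t^6 - 24*t^5 + 240*t^4 - 1280*t^3 + 3840*t^2 - 6144*t + 4096)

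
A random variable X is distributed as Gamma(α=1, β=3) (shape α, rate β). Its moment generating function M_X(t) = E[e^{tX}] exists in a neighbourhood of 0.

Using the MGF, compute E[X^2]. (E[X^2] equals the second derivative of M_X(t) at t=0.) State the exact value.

M_X(t) = 3/(3 - t)
M′(t) = 3/(t^2 - 6*t + 9)
M′′(t) = -6/(t^3 - 9*t^2 + 27*t - 27)

E[X^2] = M′′(0) = 2/9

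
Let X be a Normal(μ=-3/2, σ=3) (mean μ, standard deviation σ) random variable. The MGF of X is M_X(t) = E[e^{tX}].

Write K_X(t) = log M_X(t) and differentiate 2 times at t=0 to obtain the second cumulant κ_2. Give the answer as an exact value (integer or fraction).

M_X(t) = e^(9*t^2/2 - 3*t/2)
K_X(t) = log M_X(t) = 9*t^2/2 - 3*t/2
D^2[K](t) = 9

κ_2 = D^2[K](0) = 9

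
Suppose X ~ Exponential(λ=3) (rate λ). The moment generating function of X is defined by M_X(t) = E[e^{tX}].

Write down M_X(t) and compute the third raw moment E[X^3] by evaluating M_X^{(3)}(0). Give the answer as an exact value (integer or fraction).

M_X(t) = 3/(3 - t)
M^(3)(t) = 18/(t^4 - 12*t^3 + 54*t^2 - 108*t + 81)

E[X^3] = M^(3)(0) = 2/9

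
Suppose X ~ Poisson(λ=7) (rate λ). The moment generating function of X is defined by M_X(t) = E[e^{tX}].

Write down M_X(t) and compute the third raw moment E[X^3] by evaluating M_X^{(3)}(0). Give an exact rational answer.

M_X(t) = e^(7*e^(t) - 7)
D^3[M](t) = (343*e^(3*t)*e^(7*e^(t)) + 147*e^(2*t)*e^(7*e^(t)) + 7*e^(t)*e^(7*e^(t)))*e^(-7)

E[X^3] = D^3[M](0) = 497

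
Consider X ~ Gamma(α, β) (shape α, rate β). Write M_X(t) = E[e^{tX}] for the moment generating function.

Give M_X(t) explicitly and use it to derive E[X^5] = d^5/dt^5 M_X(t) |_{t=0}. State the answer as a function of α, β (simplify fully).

M_X(t) = (β/(β - t))^α
M′(t) = -α*β^α*(1/(β - t))^α/(-β + t)
M′′(t) = (α^2*β^α*(1/(β - t))^α + α*β^α*(1/(β - t))^α)/(β^2 - 2*β*t + t^2)
M′′′(t) = (-α^3*β^α*(1/(β - t))^α - 3*α^2*β^α*(1/(β - t))^α - 2*α*β^α*(1/(β - t))^α)/(-β^3 + 3*β^2*t - 3*β*t^2 + t^3)
M′′′′(t) = (α^4*β^α*(1/(β - t))^α + 6*α^3*β^α*(1/(β - t))^α + 11*α^2*β^α*(1/(β - t))^α + 6*α*β^α*(1/(β - t))^α)/(β^4 - 4*β^3*t + 6*β^2*t^2 - 4*β*t^3 + t^4)

E[X^5] = M′′′′′(0) = α*(α^4 + 10*α^3 + 35*α^2 + 50*α + 24)/β^5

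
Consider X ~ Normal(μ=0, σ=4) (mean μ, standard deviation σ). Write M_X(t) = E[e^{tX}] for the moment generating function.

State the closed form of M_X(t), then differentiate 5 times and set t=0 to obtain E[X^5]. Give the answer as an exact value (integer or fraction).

M_X(t) = e^(8*t^2)
M^(5)(t) = 1048576*t^5*e^(8*t^2) + 655360*t^3*e^(8*t^2) + 61440*t*e^(8*t^2)

E[X^5] = M^(5)(0) = 0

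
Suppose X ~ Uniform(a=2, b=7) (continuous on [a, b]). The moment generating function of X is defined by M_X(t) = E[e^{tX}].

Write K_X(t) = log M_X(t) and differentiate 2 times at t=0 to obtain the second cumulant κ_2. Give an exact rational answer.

M_X(t) = (e^(7*t) - e^(2*t))/(5*t)
K_X(t) = log M_X(t) = -log(t) + log(e^(7*t) - e^(2*t)) - log(5)
K^(2)(t) = (-25*t^2*e^(5*t) + e^(10*t) - 2*e^(5*t) + 1)/(t^2*e^(10*t) - 2*t^2*e^(5*t) + t^2)

κ_2 = K^(2)(0) = 25/12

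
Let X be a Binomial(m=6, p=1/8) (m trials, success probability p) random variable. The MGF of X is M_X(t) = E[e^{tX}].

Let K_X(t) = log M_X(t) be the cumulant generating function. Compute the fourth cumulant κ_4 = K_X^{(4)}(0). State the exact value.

κ_4 = D^4[K](0) = 231/1024

M_X(t) = (e^(t)/8 + 7/8)^6
K_X(t) = log M_X(t) = 6*log(e^(t)/8 + 7/8)
D^4[K](t) = (42*e^(3*t) - 1176*e^(2*t) + 2058*e^(t))/(e^(4*t) + 28*e^(3*t) + 294*e^(2*t) + 1372*e^(t) + 2401)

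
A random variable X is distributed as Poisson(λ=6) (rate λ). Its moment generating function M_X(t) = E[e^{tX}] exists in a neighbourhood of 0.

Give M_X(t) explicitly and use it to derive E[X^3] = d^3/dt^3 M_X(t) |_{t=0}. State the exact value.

M_X(t) = e^(6*e^(t) - 6)
dM/dt = 6*e^(-6)*e^(t)*e^(6*e^(t))
d^2M/dt^2 = (36*e^(2*t)*e^(6*e^(t)) + 6*e^(t)*e^(6*e^(t)))*e^(-6)
d^3M/dt^3 = (216*e^(3*t)*e^(6*e^(t)) + 108*e^(2*t)*e^(6*e^(t)) + 6*e^(t)*e^(6*e^(t)))*e^(-6)

E[X^3] = d^3M/dt^3 |_{t=0} = 330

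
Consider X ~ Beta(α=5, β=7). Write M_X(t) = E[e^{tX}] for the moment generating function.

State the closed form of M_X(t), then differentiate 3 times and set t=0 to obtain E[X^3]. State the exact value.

M_X(t) = ₁F₁(5; 12; t)
M′(t) = 5*₁F₁(6; 13; t)/12
M′′(t) = 5*₁F₁(7; 14; t)/26
M′′′(t) = 5*₁F₁(8; 15; t)/52

E[X^3] = M′′′(0) = 5/52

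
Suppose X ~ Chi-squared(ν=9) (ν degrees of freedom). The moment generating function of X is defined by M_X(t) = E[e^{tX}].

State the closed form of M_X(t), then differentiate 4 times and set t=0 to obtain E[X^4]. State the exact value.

M_X(t) = (1 - 2*t)^(-9/2)
M′(t) = -9/(32*t^5*√(1 - 2*t) - 80*t^4*√(1 - 2*t) + 80*t^3*√(1 - 2*t) - 40*t^2*√(1 - 2*t) + 10*t*√(1 - 2*t) - √(1 - 2*t))
M′′(t) = 99/(64*t^6*√(1 - 2*t) - 192*t^5*√(1 - 2*t) + 240*t^4*√(1 - 2*t) - 160*t^3*√(1 - 2*t) + 60*t^2*√(1 - 2*t) - 12*t*√(1 - 2*t) + √(1 - 2*t))

E[X^4] = M′′′′(0) = 19305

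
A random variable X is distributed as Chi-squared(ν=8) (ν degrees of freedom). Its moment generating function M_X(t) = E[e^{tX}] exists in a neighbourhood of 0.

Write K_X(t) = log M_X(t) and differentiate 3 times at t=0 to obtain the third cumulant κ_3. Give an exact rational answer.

κ_3 = K^(3)(0) = 64

M_X(t) = (1 - 2*t)^(-4)
K_X(t) = log M_X(t) = -4*log(1 - 2*t)
K^(3)(t) = -64/(8*t^3 - 12*t^2 + 6*t - 1)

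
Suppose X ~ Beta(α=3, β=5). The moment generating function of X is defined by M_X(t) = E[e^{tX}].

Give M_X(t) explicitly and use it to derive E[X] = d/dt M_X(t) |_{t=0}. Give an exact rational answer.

M_X(t) = ₁F₁(3; 8; t)
M′(t) = 3*₁F₁(4; 9; t)/8

E[X] = M′(0) = 3/8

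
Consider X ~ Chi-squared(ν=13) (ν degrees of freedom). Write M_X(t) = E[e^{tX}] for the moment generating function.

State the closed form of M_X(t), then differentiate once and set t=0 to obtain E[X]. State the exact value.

E[X] = M^(1)(0) = 13

M_X(t) = (1 - 2*t)^(-13/2)
M^(1)(t) = -13/(128*t^7*√(1 - 2*t) - 448*t^6*√(1 - 2*t) + 672*t^5*√(1 - 2*t) - 560*t^4*√(1 - 2*t) + 280*t^3*√(1 - 2*t) - 84*t^2*√(1 - 2*t) + 14*t*√(1 - 2*t) - √(1 - 2*t))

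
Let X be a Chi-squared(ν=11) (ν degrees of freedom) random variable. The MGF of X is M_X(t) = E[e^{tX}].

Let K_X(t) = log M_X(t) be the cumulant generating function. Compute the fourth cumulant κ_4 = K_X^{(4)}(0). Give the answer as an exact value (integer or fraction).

M_X(t) = (1 - 2*t)^(-11/2)
K_X(t) = log M_X(t) = -11*log(1 - 2*t)/2
K′(t) = -11/(2*t - 1)
K′′(t) = 22/(4*t^2 - 4*t + 1)
K′′′(t) = -88/(8*t^3 - 12*t^2 + 6*t - 1)
K′′′′(t) = 528/(16*t^4 - 32*t^3 + 24*t^2 - 8*t + 1)

κ_4 = K′′′′(0) = 528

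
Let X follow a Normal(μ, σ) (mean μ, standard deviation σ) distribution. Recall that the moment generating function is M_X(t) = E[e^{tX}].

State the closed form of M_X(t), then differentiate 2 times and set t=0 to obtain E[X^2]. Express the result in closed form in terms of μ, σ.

E[X^2] = M′′(0) = μ^2 + σ^2

M_X(t) = e^(μ*t + σ^2*t^2/2)
M′(t) = μ*e^(μ*t)*e^(σ^2*t^2/2) + σ^2*t*e^(μ*t)*e^(σ^2*t^2/2)
M′′(t) = μ^2*e^(μ*t)*e^(σ^2*t^2/2) + 2*μ*σ^2*t*e^(μ*t)*e^(σ^2*t^2/2) + σ^4*t^2*e^(μ*t)*e^(σ^2*t^2/2) + σ^2*e^(μ*t)*e^(σ^2*t^2/2)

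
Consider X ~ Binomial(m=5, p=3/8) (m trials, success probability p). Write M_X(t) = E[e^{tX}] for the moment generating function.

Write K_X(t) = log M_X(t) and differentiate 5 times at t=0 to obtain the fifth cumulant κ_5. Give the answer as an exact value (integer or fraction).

M_X(t) = (3*e^(t)/8 + 5/8)^5
K_X(t) = log M_X(t) = 5*log(3*e^(t)/8 + 5/8)
K^(5)(t) = (-2025*e^(4*t) + 37125*e^(3*t) - 61875*e^(2*t) + 9375*e^(t))/(243*e^(5*t) + 2025*e^(4*t) + 6750*e^(3*t) + 11250*e^(2*t) + 9375*e^(t) + 3125)

κ_5 = K^(5)(0) = -2175/4096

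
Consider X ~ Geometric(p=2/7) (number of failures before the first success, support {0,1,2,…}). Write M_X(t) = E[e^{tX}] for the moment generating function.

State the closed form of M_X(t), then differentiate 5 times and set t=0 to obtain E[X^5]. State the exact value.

M_X(t) = 2/(7*(1 - 5*e^(t)/7))
dM/dt = 10*e^(t)/(25*e^(2*t) - 70*e^(t) + 49)
d^2M/dt^2 = (-50*e^(2*t) - 70*e^(t))/(125*e^(3*t) - 525*e^(2*t) + 735*e^(t) - 343)
d^3M/dt^3 = (250*e^(3*t) + 1400*e^(2*t) + 490*e^(t))/(625*e^(4*t) - 3500*e^(3*t) + 7350*e^(2*t) - 6860*e^(t) + 2401)
d^4M/dt^4 = (-1250*e^(4*t) - 19250*e^(3*t) - 26950*e^(2*t) - 3430*e^(t))/(3125*e^(5*t) - 21875*e^(4*t) + 61250*e^(3*t) - 85750*e^(2*t) + 60025*e^(t) - 16807)

E[X^5] = d^5M/dt^5 |_{t=0} = 47255/2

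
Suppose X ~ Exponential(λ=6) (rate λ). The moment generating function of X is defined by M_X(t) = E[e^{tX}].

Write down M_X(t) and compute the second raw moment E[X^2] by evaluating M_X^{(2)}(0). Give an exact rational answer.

M_X(t) = 6/(6 - t)
D^2[M](t) = -12/(t^3 - 18*t^2 + 108*t - 216)

E[X^2] = D^2[M](0) = 1/18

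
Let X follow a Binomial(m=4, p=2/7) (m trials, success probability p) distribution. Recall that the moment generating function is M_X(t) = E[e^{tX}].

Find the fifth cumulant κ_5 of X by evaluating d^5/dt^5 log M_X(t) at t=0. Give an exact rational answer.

M_X(t) = (2*e^(t)/7 + 5/7)^4
K_X(t) = log M_X(t) = 4*log(2*e^(t)/7 + 5/7)
K^(5)(t) = (-320*e^(4*t) + 8800*e^(3*t) - 22000*e^(2*t) + 5000*e^(t))/(32*e^(5*t) + 400*e^(4*t) + 2000*e^(3*t) + 5000*e^(2*t) + 6250*e^(t) + 3125)

κ_5 = K^(5)(0) = -8520/16807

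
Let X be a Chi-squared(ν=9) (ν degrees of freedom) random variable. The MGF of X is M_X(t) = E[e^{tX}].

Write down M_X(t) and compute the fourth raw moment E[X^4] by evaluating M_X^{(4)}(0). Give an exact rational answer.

E[X^4] = M′′′′(0) = 19305

M_X(t) = (1 - 2*t)^(-9/2)
M′(t) = -9/(32*t^5*√(1 - 2*t) - 80*t^4*√(1 - 2*t) + 80*t^3*√(1 - 2*t) - 40*t^2*√(1 - 2*t) + 10*t*√(1 - 2*t) - √(1 - 2*t))
M′′(t) = 99/(64*t^6*√(1 - 2*t) - 192*t^5*√(1 - 2*t) + 240*t^4*√(1 - 2*t) - 160*t^3*√(1 - 2*t) + 60*t^2*√(1 - 2*t) - 12*t*√(1 - 2*t) + √(1 - 2*t))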